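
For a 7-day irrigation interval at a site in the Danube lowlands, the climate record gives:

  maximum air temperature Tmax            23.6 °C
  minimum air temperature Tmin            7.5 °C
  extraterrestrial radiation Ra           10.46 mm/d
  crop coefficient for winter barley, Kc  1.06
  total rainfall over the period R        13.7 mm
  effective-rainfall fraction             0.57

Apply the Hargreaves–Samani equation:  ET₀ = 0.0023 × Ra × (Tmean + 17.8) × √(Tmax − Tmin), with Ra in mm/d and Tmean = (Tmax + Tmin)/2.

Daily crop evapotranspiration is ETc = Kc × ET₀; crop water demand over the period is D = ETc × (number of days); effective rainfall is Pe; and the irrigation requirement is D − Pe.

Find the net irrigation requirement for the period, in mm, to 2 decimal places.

Tmean = (23.6 + 7.5)/2 = 15.55 °C
ET₀ = 0.0023 × 10.46 × (15.55 + 17.8) × √16.1 = 0.0023 × 10.46 × 33.35 × 4.0125 = 3.2194 mm/d
ETc = Kc × ET₀ = 1.06 × 3.2194 = 3.4126 mm/d
Crop demand D = ETc × 7 d = 3.4126 × 7 = 23.888 mm
Pe = 0.57 × 13.7 = 7.809 mm
D − Pe = 23.888 − 7.809 = 16.079 mm

16.08 mm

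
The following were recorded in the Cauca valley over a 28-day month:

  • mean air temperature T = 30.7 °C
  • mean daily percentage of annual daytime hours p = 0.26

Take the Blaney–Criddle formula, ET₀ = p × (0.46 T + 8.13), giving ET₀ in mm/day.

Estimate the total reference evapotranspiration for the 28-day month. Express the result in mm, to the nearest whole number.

162 mm

ET₀ = 0.26 × (0.46 × 30.7 + 8.13) = 0.26 × 22.252 = 5.7855 mm/d
Monthly total = 5.7855 × 28 = 161.994 mm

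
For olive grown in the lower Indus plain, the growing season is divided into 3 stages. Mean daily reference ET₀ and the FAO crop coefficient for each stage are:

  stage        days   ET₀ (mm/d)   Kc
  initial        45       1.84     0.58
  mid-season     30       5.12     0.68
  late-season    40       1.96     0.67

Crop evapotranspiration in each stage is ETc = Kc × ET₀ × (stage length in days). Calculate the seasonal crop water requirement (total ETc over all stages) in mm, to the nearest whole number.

205 mm

initial: 0.58 × 1.84 × 45 = 48.02 mm
mid-season: 0.68 × 5.12 × 30 = 104.45 mm
late-season: 0.67 × 1.96 × 40 = 52.53 mm
Seasonal total = 205.00 mm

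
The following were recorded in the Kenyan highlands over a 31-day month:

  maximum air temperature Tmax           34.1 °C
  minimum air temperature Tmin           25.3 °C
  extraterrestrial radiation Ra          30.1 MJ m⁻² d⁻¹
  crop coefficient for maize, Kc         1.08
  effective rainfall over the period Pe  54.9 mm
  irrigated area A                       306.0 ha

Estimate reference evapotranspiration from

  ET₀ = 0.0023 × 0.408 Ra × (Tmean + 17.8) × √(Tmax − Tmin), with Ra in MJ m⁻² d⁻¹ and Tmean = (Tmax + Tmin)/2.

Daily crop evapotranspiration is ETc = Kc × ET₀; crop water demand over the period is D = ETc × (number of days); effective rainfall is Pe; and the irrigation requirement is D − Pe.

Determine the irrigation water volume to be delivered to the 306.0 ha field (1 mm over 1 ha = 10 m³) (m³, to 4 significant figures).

Tmean = (34.1 + 25.3)/2 = 29.70 °C
0.408 Ra = 0.408 × 30.1 = 12.2808 mm/d equivalent
ET₀ = 0.0023 × 12.2808 × (29.70 + 17.8) × √8.8 = 0.0023 × 12.2808 × 47.50 × 2.9665 = 3.9801 mm/d
ETc = Kc × ET₀ = 1.08 × 3.9801 = 4.2985 mm/d
Crop demand D = ETc × 31 d = 4.2985 × 31 = 133.254 mm
D − Pe = 133.254 − 54.9 = 78.354 mm
Volume = 78.354 mm × 306.0 ha × 10 = 239763.2 m³

239800 m³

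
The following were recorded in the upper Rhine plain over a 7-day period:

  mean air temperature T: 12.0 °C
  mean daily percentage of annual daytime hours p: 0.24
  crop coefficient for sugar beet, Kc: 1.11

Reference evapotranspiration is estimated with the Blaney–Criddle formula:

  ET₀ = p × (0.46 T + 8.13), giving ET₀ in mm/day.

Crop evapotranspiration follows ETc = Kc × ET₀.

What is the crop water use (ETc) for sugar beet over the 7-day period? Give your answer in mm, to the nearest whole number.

ET₀ = 0.24 × (0.46 × 12.0 + 8.13) = 0.24 × 13.650 = 3.2760 mm/d
ETc = Kc × ET₀ = 1.11 × 3.2760 = 3.6364 mm/d
Over 7 days: 3.6364 × 7 = 25.455 mm

25 mm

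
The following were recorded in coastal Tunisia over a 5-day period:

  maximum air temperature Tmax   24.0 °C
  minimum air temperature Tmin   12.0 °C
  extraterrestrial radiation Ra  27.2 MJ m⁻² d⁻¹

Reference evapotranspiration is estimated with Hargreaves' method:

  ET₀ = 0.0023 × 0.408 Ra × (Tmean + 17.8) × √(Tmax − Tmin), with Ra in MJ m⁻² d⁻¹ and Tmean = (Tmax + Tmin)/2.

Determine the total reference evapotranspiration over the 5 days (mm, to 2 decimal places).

Tmean = (24.0 + 12.0)/2 = 18.00 °C
0.408 Ra = 0.408 × 27.2 = 11.0976 mm/d equivalent
ET₀ = 0.0023 × 11.0976 × (18.00 + 17.8) × √12.0 = 0.0023 × 11.0976 × 35.80 × 3.4641 = 3.1654 mm/d
Over 5 days: 3.1654 × 5 = 15.827 mm

15.83 mm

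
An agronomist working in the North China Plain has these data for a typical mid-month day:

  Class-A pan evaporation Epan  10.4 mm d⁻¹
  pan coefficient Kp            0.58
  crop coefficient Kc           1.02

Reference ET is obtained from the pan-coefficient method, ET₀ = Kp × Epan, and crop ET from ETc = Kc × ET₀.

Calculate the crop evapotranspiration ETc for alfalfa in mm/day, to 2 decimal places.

ET₀ = 0.58 × 10.4 = 6.0320 mm/d
ETc = Kc × ET₀ = 1.02 × 6.0320 = 6.1526 mm/d

6.15 mm/day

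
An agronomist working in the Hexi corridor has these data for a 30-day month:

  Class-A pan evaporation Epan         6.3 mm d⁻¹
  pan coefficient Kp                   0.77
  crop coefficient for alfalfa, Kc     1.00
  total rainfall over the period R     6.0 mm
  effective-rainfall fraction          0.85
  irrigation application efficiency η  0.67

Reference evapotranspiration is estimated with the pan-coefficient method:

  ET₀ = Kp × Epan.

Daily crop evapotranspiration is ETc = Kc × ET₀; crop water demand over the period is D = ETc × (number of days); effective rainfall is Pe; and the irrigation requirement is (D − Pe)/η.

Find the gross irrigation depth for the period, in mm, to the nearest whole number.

ET₀ = 0.77 × 6.3 = 4.8510 mm/d
ETc = Kc × ET₀ = 1.00 × 4.8510 = 4.8510 mm/d
Crop demand D = ETc × 30 d = 4.8510 × 30 = 145.530 mm
Pe = 0.85 × 6.0 = 5.100 mm
D − Pe = 145.530 − 5.100 = 140.430 mm
Gross irrigation = 140.430 / 0.67 = 209.597 mm

210 mm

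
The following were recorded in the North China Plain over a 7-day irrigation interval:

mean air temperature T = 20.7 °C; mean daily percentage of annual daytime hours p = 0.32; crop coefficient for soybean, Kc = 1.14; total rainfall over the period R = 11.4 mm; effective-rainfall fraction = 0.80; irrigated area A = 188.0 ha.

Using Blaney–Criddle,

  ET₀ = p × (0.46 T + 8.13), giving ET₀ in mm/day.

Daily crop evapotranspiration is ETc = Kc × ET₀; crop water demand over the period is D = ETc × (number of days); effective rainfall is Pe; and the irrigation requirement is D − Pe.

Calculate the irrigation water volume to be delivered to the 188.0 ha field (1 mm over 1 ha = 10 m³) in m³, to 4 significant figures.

ET₀ = 0.32 × (0.46 × 20.7 + 8.13) = 0.32 × 17.652 = 5.6486 mm/d
ETc = Kc × ET₀ = 1.14 × 5.6486 = 6.4394 mm/d
Crop demand D = ETc × 7 d = 6.4394 × 7 = 45.076 mm
Pe = 0.80 × 11.4 = 9.120 mm
D − Pe = 45.076 − 9.120 = 35.956 mm
Volume = 35.956 mm × 188.0 ha × 10 = 67597.3 m³

67600 m³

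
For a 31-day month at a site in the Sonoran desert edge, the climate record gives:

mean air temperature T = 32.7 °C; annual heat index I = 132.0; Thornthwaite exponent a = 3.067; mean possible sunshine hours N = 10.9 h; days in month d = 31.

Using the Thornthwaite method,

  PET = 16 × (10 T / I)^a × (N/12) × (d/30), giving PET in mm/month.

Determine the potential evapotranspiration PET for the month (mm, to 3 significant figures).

243 mm

10T/I = 10 × 32.7 / 132.0 = 2.4773
(10T/I)^a = 2.4773^3.067 = 16.1559
Uncorrected PET = 16 × 16.1559 = 258.494 mm
Correction = (N/12)(d/30) = (10.9/12)(31/30) = 0.9386
PET = 258.494 × 0.9386 = 242.622 mm/month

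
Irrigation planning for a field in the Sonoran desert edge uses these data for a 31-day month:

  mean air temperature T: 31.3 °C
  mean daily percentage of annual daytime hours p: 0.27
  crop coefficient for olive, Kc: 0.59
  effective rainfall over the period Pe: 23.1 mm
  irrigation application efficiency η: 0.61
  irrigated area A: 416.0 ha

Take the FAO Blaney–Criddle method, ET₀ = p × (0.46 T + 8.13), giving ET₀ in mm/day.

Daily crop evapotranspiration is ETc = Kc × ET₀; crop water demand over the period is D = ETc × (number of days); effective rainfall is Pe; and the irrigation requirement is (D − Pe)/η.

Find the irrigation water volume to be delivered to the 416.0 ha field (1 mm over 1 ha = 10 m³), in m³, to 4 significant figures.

601200 m³

ET₀ = 0.27 × (0.46 × 31.3 + 8.13) = 0.27 × 22.528 = 6.0826 mm/d
ETc = Kc × ET₀ = 0.59 × 6.0826 = 3.5887 mm/d
Crop demand D = ETc × 31 d = 3.5887 × 31 = 111.250 mm
D − Pe = 111.250 − 23.1 = 88.150 mm
Gross irrigation = 88.150 / 0.61 = 144.508 mm
Volume = 144.508 mm × 416.0 ha × 10 = 601153.3 m³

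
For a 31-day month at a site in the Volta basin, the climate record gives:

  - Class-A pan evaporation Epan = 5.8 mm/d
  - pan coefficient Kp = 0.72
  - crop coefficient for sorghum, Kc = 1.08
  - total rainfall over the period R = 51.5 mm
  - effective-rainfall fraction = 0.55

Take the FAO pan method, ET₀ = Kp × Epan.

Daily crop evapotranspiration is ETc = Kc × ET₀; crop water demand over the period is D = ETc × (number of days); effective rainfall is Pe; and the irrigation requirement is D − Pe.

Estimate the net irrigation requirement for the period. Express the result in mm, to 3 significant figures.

111 mm

ET₀ = 0.72 × 5.8 = 4.1760 mm/d
ETc = Kc × ET₀ = 1.08 × 4.1760 = 4.5101 mm/d
Crop demand D = ETc × 31 d = 4.5101 × 31 = 139.813 mm
Pe = 0.55 × 51.5 = 28.325 mm
D − Pe = 139.813 − 28.325 = 111.488 mm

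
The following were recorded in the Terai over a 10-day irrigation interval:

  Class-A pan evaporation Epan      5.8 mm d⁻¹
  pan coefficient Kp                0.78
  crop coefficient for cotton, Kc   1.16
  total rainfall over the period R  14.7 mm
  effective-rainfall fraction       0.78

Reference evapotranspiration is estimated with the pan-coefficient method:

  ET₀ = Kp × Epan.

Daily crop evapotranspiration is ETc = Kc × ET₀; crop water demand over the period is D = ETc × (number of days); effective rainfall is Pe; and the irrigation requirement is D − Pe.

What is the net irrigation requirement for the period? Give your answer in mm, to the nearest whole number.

41 mm

ET₀ = 0.78 × 5.8 = 4.5240 mm/d
ETc = Kc × ET₀ = 1.16 × 4.5240 = 5.2478 mm/d
Crop demand D = ETc × 10 d = 5.2478 × 10 = 52.478 mm
Pe = 0.78 × 14.7 = 11.466 mm
D − Pe = 52.478 − 11.466 = 41.012 mm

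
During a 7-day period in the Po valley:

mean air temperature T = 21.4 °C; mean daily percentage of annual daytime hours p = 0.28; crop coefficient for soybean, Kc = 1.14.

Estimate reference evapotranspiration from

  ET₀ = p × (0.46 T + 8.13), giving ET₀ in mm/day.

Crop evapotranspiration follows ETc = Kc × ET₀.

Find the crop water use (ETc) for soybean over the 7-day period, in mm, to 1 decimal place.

40.2 mm

ET₀ = 0.28 × (0.46 × 21.4 + 8.13) = 0.28 × 17.974 = 5.0327 mm/d
ETc = Kc × ET₀ = 1.14 × 5.0327 = 5.7373 mm/d
Over 7 days: 5.7373 × 7 = 40.161 mm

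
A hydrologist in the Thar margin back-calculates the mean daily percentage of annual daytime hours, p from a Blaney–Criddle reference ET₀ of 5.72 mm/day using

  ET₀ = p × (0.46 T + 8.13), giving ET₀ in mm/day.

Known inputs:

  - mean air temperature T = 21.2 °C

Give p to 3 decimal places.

0.320

p = ET₀ / (0.46 T + 8.13) = 5.72 / (0.46 × 21.2 + 8.13) = 5.72 / 17.882 = 0.3199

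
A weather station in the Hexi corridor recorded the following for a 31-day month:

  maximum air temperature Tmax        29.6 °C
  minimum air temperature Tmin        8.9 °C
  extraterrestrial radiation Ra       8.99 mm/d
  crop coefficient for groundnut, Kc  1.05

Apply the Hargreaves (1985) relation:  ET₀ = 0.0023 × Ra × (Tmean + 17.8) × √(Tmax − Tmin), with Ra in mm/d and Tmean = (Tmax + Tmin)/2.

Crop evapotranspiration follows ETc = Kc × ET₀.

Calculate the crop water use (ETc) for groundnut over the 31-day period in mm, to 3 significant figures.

113 mm

Tmean = (29.6 + 8.9)/2 = 19.25 °C
ET₀ = 0.0023 × 8.99 × (19.25 + 17.8) × √20.7 = 0.0023 × 8.99 × 37.05 × 4.5497 = 3.4854 mm/d
ETc = Kc × ET₀ = 1.05 × 3.4854 = 3.6597 mm/d
Over 31 days: 3.6597 × 31 = 113.451 mm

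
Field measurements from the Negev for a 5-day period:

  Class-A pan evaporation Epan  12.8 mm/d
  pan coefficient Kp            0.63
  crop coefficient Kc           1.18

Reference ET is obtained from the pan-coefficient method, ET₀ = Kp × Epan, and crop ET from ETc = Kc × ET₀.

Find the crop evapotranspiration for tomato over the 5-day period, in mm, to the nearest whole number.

ET₀ = 0.63 × 12.8 = 8.0640 mm/d
ETc = Kc × ET₀ = 1.18 × 8.0640 = 9.5155 mm/d
Over 5 days: 9.5155 × 5 = 47.578 mm

48 mm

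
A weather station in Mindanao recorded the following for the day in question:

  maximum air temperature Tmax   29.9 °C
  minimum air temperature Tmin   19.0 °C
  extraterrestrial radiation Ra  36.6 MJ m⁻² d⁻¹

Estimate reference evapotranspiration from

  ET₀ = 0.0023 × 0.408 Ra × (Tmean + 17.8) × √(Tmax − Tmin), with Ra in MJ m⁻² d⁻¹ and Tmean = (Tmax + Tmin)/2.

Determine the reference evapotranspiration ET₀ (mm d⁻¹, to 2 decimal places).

4.79 mm d⁻¹

Tmean = (29.9 + 19.0)/2 = 24.45 °C
0.408 Ra = 0.408 × 36.6 = 14.9328 mm/d equivalent
ET₀ = 0.0023 × 14.9328 × (24.45 + 17.8) × √10.9 = 0.0023 × 14.9328 × 42.25 × 3.3015 = 4.7908 mm/d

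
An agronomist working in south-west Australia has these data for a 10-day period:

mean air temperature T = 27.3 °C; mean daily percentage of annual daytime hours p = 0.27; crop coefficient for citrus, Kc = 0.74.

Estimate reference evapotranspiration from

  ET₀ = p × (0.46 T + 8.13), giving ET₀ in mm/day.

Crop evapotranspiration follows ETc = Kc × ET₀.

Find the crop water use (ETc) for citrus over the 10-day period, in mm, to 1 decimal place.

41.3 mm

ET₀ = 0.27 × (0.46 × 27.3 + 8.13) = 0.27 × 20.688 = 5.5858 mm/d
ETc = Kc × ET₀ = 0.74 × 5.5858 = 4.1335 mm/d
Over 10 days: 4.1335 × 10 = 41.335 mm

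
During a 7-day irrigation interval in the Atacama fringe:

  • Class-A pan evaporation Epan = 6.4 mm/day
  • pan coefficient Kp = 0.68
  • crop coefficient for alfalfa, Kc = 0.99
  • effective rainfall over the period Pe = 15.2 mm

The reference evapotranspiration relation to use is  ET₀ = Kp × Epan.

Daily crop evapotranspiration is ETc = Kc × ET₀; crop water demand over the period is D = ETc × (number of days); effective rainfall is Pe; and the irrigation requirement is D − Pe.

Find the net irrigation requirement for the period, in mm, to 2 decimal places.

ET₀ = 0.68 × 6.4 = 4.3520 mm/d
ETc = Kc × ET₀ = 0.99 × 4.3520 = 4.3085 mm/d
Crop demand D = ETc × 7 d = 4.3085 × 7 = 30.160 mm
D − Pe = 30.160 − 15.2 = 14.960 mm

14.96 mm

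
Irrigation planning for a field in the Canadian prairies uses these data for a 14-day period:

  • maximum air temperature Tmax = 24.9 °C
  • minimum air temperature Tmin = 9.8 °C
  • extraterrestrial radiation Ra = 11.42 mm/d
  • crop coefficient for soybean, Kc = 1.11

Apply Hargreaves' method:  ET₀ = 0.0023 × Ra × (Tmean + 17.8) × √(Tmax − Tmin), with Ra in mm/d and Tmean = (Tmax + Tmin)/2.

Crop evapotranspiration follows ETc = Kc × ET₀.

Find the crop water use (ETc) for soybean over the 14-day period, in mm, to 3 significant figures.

55.8 mm

Tmean = (24.9 + 9.8)/2 = 17.35 °C
ET₀ = 0.0023 × 11.42 × (17.35 + 17.8) × √15.1 = 0.0023 × 11.42 × 35.15 × 3.8859 = 3.5877 mm/d
ETc = Kc × ET₀ = 1.11 × 3.5877 = 3.9823 mm/d
Over 14 days: 3.9823 × 14 = 55.752 mm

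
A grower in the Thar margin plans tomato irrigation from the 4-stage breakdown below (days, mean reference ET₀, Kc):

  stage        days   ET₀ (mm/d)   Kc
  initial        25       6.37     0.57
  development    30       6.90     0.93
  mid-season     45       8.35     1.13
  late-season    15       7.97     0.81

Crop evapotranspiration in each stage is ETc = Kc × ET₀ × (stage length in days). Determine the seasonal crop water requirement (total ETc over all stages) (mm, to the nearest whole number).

805 mm

initial: 0.57 × 6.37 × 25 = 90.77 mm
development: 0.93 × 6.90 × 30 = 192.51 mm
mid-season: 1.13 × 8.35 × 45 = 424.60 mm
late-season: 0.81 × 7.97 × 15 = 96.84 mm
Seasonal total = 804.72 mm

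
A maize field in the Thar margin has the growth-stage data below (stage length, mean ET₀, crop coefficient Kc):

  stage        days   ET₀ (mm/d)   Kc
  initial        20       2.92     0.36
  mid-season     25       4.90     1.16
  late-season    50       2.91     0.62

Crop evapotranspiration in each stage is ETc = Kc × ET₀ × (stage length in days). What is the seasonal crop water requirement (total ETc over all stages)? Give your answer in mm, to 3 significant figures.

initial: 0.36 × 2.92 × 20 = 21.02 mm
mid-season: 1.16 × 4.90 × 25 = 142.10 mm
late-season: 0.62 × 2.91 × 50 = 90.21 mm
Seasonal total = 253.33 mm

253 mm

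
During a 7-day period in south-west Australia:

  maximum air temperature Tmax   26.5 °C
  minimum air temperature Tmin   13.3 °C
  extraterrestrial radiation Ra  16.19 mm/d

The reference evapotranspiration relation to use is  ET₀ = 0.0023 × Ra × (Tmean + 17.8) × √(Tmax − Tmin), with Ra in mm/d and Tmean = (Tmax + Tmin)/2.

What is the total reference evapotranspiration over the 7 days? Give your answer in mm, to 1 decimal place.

Tmean = (26.5 + 13.3)/2 = 19.90 °C
ET₀ = 0.0023 × 16.19 × (19.90 + 17.8) × √13.2 = 0.0023 × 16.19 × 37.70 × 3.6332 = 5.1004 mm/d
Over 7 days: 5.1004 × 7 = 35.703 mm

35.7 mm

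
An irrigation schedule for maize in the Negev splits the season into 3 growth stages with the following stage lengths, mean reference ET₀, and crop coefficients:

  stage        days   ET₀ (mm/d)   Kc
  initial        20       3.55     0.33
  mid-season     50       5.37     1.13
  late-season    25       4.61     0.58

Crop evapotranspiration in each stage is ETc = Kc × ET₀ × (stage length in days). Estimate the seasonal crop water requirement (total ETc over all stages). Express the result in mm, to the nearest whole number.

initial: 0.33 × 3.55 × 20 = 23.43 mm
mid-season: 1.13 × 5.37 × 50 = 303.41 mm
late-season: 0.58 × 4.61 × 25 = 66.85 mm
Seasonal total = 393.69 mm

394 mm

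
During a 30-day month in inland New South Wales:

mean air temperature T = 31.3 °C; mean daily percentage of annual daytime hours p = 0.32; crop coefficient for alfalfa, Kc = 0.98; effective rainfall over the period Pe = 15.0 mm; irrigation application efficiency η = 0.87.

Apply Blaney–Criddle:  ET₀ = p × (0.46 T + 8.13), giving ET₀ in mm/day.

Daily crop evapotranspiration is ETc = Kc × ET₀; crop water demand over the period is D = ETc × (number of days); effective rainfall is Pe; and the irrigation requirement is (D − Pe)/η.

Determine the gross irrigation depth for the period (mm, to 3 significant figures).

ET₀ = 0.32 × (0.46 × 31.3 + 8.13) = 0.32 × 22.528 = 7.2090 mm/d
ETc = Kc × ET₀ = 0.98 × 7.2090 = 7.0648 mm/d
Crop demand D = ETc × 30 d = 7.0648 × 30 = 211.944 mm
D − Pe = 211.944 − 15.0 = 196.944 mm
Gross irrigation = 196.944 / 0.87 = 226.372 mm

226 mm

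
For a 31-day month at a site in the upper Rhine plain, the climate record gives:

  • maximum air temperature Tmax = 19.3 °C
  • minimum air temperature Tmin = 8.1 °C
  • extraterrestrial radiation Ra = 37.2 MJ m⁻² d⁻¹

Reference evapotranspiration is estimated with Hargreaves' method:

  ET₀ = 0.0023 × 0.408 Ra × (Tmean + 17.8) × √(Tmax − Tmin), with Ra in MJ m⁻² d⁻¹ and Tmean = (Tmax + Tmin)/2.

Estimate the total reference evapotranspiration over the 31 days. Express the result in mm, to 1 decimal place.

Tmean = (19.3 + 8.1)/2 = 13.70 °C
0.408 Ra = 0.408 × 37.2 = 15.1776 mm/d equivalent
ET₀ = 0.0023 × 15.1776 × (13.70 + 17.8) × √11.2 = 0.0023 × 15.1776 × 31.50 × 3.3466 = 3.6800 mm/d
Over 31 days: 3.6800 × 31 = 114.080 mm

114.1 mm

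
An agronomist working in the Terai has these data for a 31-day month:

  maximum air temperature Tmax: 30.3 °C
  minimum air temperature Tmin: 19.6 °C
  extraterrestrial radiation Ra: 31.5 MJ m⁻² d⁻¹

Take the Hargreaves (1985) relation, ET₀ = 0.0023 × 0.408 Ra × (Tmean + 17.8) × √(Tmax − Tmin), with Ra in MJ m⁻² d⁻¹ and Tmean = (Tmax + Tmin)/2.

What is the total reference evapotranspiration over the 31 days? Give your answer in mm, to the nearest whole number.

Tmean = (30.3 + 19.6)/2 = 24.95 °C
0.408 Ra = 0.408 × 31.5 = 12.8520 mm/d equivalent
ET₀ = 0.0023 × 12.8520 × (24.95 + 17.8) × √10.7 = 0.0023 × 12.8520 × 42.75 × 3.2711 = 4.1336 mm/d
Over 31 days: 4.1336 × 31 = 128.142 mm

128 mm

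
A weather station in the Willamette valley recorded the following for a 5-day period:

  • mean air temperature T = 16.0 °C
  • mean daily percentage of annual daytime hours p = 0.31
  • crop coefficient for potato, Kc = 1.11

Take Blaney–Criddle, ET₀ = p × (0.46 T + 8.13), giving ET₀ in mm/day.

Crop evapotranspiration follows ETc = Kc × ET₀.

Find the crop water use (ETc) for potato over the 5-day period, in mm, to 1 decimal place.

26.7 mm

ET₀ = 0.31 × (0.46 × 16.0 + 8.13) = 0.31 × 15.490 = 4.8019 mm/d
ETc = Kc × ET₀ = 1.11 × 4.8019 = 5.3301 mm/d
Over 5 days: 5.3301 × 5 = 26.651 mm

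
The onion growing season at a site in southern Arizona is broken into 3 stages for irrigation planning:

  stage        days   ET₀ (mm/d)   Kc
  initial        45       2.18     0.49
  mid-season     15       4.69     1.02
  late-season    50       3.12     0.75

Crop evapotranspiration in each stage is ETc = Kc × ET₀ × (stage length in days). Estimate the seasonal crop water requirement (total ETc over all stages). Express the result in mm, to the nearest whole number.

initial: 0.49 × 2.18 × 45 = 48.07 mm
mid-season: 1.02 × 4.69 × 15 = 71.76 mm
late-season: 0.75 × 3.12 × 50 = 117.00 mm
Seasonal total = 236.83 mm

237 mm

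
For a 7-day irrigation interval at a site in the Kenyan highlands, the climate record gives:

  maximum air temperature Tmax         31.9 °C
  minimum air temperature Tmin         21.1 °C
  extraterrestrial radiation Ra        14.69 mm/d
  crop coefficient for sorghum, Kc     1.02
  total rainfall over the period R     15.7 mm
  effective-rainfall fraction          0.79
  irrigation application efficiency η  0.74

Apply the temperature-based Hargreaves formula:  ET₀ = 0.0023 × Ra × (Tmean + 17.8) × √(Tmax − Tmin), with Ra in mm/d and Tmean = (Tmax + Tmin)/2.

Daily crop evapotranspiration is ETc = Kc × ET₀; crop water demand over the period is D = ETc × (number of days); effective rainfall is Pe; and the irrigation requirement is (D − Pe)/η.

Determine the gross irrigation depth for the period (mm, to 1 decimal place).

Tmean = (31.9 + 21.1)/2 = 26.50 °C
ET₀ = 0.0023 × 14.69 × (26.50 + 17.8) × √10.8 = 0.0023 × 14.69 × 44.30 × 3.2863 = 4.9188 mm/d
ETc = Kc × ET₀ = 1.02 × 4.9188 = 5.0172 mm/d
Crop demand D = ETc × 7 d = 5.0172 × 7 = 35.120 mm
Pe = 0.79 × 15.7 = 12.403 mm
D − Pe = 35.120 − 12.403 = 22.717 mm
Gross irrigation = 22.717 / 0.74 = 30.699 mm

30.7 mm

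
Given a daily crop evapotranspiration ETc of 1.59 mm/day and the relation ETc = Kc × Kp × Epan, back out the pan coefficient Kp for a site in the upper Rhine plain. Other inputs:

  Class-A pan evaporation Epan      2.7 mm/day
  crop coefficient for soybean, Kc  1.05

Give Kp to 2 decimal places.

ETc = Kc × Kp × Epan  ⇒  Kp = ETc / (Kc × Epan)
Kp = 1.59 / (1.05 × 2.7) = 1.59 / 2.835 = 0.5608

0.56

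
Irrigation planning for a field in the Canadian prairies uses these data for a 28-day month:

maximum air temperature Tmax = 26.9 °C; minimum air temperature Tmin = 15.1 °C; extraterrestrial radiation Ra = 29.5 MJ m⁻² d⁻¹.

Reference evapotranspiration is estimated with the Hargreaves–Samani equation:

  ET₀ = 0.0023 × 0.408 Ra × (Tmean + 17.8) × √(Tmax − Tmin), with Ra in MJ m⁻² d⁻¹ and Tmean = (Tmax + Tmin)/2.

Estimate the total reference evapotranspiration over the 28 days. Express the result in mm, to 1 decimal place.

Tmean = (26.9 + 15.1)/2 = 21.00 °C
0.408 Ra = 0.408 × 29.5 = 12.0360 mm/d equivalent
ET₀ = 0.0023 × 12.0360 × (21.00 + 17.8) × √11.8 = 0.0023 × 12.0360 × 38.80 × 3.4351 = 3.6896 mm/d
Over 28 days: 3.6896 × 28 = 103.309 mm

103.3 mm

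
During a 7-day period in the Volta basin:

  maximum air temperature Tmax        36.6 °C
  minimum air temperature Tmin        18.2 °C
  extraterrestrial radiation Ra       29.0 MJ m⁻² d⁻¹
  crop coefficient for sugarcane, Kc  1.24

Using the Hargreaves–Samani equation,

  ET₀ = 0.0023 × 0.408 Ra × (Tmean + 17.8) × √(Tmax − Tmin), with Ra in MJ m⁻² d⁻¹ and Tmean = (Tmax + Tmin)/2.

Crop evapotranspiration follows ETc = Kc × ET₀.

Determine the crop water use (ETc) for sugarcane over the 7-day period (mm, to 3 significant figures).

Tmean = (36.6 + 18.2)/2 = 27.40 °C
0.408 Ra = 0.408 × 29.0 = 11.8320 mm/d equivalent
ET₀ = 0.0023 × 11.8320 × (27.40 + 17.8) × √18.4 = 0.0023 × 11.8320 × 45.20 × 4.2895 = 5.2763 mm/d
ETc = Kc × ET₀ = 1.24 × 5.2763 = 6.5426 mm/d
Over 7 days: 6.5426 × 7 = 45.798 mm

45.8 mm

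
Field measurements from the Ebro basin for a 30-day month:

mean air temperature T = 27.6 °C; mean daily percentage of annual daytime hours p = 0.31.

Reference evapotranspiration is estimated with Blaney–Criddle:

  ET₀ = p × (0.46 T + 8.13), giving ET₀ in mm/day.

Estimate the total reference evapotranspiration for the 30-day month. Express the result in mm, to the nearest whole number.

194 mm

ET₀ = 0.31 × (0.46 × 27.6 + 8.13) = 0.31 × 20.826 = 6.4561 mm/d
Monthly total = 6.4561 × 30 = 193.683 mm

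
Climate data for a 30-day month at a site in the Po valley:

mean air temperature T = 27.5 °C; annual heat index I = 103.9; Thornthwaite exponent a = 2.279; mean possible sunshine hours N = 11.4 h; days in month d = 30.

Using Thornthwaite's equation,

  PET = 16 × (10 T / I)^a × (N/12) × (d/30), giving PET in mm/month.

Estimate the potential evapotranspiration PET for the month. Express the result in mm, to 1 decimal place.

10T/I = 10 × 27.5 / 103.9 = 2.6468
(10T/I)^a = 2.6468^2.279 = 9.1914
Uncorrected PET = 16 × 9.1914 = 147.062 mm
Correction = (N/12)(d/30) = (11.4/12)(30/30) = 0.9500
PET = 147.062 × 0.9500 = 139.709 mm/month

139.7 mm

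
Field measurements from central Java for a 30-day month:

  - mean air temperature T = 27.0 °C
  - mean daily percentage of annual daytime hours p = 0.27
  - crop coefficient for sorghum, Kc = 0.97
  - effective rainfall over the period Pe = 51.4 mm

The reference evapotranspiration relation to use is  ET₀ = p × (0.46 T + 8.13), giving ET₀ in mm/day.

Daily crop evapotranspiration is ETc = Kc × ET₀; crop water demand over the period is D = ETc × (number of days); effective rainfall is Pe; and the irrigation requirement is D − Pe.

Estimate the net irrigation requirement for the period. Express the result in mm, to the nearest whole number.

110 mm

ET₀ = 0.27 × (0.46 × 27.0 + 8.13) = 0.27 × 20.550 = 5.5485 mm/d
ETc = Kc × ET₀ = 0.97 × 5.5485 = 5.3820 mm/d
Crop demand D = ETc × 30 d = 5.3820 × 30 = 161.460 mm
D − Pe = 161.460 − 51.4 = 110.060 mm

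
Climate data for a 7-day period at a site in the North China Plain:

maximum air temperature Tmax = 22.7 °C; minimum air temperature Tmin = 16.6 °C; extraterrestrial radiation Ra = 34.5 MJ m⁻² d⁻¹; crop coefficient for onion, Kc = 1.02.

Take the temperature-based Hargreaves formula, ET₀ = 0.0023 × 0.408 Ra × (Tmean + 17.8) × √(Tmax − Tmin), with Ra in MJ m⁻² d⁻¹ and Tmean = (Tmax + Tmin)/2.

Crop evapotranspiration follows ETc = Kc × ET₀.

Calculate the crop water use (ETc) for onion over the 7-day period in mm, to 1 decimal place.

Tmean = (22.7 + 16.6)/2 = 19.65 °C
0.408 Ra = 0.408 × 34.5 = 14.0760 mm/d equivalent
ET₀ = 0.0023 × 14.0760 × (19.65 + 17.8) × √6.1 = 0.0023 × 14.0760 × 37.45 × 2.4698 = 2.9945 mm/d
ETc = Kc × ET₀ = 1.02 × 2.9945 = 3.0544 mm/d
Over 7 days: 3.0544 × 7 = 21.381 mm

21.4 mm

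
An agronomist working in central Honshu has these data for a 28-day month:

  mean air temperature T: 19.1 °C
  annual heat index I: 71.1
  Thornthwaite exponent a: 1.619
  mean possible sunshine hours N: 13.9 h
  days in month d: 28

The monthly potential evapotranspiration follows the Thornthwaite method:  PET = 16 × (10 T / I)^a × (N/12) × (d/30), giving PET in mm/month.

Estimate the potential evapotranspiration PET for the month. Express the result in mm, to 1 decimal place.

10T/I = 10 × 19.1 / 71.1 = 2.6864
(10T/I)^a = 2.6864^1.619 = 4.9525
Uncorrected PET = 16 × 4.9525 = 79.240 mm
Correction = (N/12)(d/30) = (13.9/12)(28/30) = 1.0811
PET = 79.240 × 1.0811 = 85.666 mm/month

85.7 mm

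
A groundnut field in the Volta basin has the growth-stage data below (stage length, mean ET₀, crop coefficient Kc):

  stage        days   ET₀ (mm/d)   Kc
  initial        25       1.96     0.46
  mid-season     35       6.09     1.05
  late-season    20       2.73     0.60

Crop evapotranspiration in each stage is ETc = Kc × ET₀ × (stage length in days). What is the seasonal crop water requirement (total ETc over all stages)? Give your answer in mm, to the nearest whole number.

279 mm

initial: 0.46 × 1.96 × 25 = 22.54 mm
mid-season: 1.05 × 6.09 × 35 = 223.81 mm
late-season: 0.60 × 2.73 × 20 = 32.76 mm
Seasonal total = 279.11 mm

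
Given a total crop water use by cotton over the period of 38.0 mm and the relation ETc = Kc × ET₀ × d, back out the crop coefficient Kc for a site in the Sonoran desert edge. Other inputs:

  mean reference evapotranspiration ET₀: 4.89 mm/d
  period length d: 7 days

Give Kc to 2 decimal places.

1.11

ETc = Kc × ET₀ × d  ⇒  Kc = ETc / (ET₀ × d)
Kc = 38.0 / (4.89 × 7) = 38.0 / 34.23 = 1.1101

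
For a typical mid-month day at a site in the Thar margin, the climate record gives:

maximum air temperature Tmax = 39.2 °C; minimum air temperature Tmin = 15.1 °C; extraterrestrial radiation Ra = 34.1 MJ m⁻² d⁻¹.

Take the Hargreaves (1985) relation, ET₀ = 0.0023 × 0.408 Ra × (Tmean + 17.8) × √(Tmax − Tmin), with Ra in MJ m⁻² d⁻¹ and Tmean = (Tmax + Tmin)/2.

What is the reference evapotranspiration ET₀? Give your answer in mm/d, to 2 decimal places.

7.06 mm/d

Tmean = (39.2 + 15.1)/2 = 27.15 °C
0.408 Ra = 0.408 × 34.1 = 13.9128 mm/d equivalent
ET₀ = 0.0023 × 13.9128 × (27.15 + 17.8) × √24.1 = 0.0023 × 13.9128 × 44.95 × 4.9092 = 7.0613 mm/d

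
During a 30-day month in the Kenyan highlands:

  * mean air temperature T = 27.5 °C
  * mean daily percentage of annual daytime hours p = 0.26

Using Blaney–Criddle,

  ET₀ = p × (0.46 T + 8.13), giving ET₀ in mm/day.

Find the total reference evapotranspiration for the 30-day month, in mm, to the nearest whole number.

ET₀ = 0.26 × (0.46 × 27.5 + 8.13) = 0.26 × 20.780 = 5.4028 mm/d
Monthly total = 5.4028 × 30 = 162.084 mm

162 mm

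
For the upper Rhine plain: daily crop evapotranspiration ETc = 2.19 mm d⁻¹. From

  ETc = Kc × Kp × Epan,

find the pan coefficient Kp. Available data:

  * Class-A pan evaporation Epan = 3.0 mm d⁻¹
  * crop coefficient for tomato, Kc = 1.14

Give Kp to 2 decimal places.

ETc = Kc × Kp × Epan  ⇒  Kp = ETc / (Kc × Epan)
Kp = 2.19 / (1.14 × 3.0) = 2.19 / 3.420 = 0.6404

0.64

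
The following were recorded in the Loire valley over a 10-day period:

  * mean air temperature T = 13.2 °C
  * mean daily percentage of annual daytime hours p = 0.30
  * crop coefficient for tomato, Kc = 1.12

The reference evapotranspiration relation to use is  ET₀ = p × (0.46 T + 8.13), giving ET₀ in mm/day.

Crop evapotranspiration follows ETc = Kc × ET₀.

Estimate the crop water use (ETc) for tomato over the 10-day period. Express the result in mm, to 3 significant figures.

47.7 mm

ET₀ = 0.30 × (0.46 × 13.2 + 8.13) = 0.30 × 14.202 = 4.2606 mm/d
ETc = Kc × ET₀ = 1.12 × 4.2606 = 4.7719 mm/d
Over 10 days: 4.7719 × 10 = 47.719 mm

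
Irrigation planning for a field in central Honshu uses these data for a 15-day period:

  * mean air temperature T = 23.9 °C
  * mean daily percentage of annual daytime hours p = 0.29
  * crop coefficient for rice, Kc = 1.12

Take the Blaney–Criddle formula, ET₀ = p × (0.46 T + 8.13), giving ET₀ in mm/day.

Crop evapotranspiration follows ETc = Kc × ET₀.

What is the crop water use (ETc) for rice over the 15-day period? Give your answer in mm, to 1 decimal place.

ET₀ = 0.29 × (0.46 × 23.9 + 8.13) = 0.29 × 19.124 = 5.5460 mm/d
ETc = Kc × ET₀ = 1.12 × 5.5460 = 6.2115 mm/d
Over 15 days: 6.2115 × 15 = 93.173 mm

93.2 mm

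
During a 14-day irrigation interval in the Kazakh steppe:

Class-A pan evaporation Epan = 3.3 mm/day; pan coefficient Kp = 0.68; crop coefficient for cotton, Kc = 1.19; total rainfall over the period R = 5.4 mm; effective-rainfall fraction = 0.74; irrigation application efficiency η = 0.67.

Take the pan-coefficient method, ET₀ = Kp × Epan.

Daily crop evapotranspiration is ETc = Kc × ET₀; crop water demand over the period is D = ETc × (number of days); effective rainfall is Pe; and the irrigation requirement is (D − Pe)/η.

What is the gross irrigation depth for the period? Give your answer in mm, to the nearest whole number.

ET₀ = 0.68 × 3.3 = 2.2440 mm/d
ETc = Kc × ET₀ = 1.19 × 2.2440 = 2.6704 mm/d
Crop demand D = ETc × 14 d = 2.6704 × 14 = 37.386 mm
Pe = 0.74 × 5.4 = 3.996 mm
D − Pe = 37.386 − 3.996 = 33.390 mm
Gross irrigation = 33.390 / 0.67 = 49.836 mm

50 mm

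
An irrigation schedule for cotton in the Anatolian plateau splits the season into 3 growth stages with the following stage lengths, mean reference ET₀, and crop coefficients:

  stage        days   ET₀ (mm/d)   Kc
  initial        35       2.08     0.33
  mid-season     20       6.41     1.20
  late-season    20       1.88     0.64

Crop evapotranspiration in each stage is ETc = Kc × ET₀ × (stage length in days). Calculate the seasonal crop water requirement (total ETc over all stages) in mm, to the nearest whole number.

initial: 0.33 × 2.08 × 35 = 24.02 mm
mid-season: 1.20 × 6.41 × 20 = 153.84 mm
late-season: 0.64 × 1.88 × 20 = 24.06 mm
Seasonal total = 201.92 mm

202 mm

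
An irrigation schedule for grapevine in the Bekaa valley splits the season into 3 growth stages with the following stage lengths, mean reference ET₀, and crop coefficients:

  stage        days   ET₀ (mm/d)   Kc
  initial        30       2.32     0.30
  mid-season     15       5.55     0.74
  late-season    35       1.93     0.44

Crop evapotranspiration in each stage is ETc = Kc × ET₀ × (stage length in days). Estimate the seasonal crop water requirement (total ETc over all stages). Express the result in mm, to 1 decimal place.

initial: 0.30 × 2.32 × 30 = 20.88 mm
mid-season: 0.74 × 5.55 × 15 = 61.61 mm
late-season: 0.44 × 1.93 × 35 = 29.72 mm
Seasonal total = 112.21 mm

112.2 mm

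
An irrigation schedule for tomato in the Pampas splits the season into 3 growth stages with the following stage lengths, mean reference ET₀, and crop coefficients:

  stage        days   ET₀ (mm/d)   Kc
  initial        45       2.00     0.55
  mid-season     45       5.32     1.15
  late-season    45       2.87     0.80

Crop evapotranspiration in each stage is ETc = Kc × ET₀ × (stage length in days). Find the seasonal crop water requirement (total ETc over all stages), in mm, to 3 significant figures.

428 mm

initial: 0.55 × 2.00 × 45 = 49.50 mm
mid-season: 1.15 × 5.32 × 45 = 275.31 mm
late-season: 0.80 × 2.87 × 45 = 103.32 mm
Seasonal total = 428.13 mm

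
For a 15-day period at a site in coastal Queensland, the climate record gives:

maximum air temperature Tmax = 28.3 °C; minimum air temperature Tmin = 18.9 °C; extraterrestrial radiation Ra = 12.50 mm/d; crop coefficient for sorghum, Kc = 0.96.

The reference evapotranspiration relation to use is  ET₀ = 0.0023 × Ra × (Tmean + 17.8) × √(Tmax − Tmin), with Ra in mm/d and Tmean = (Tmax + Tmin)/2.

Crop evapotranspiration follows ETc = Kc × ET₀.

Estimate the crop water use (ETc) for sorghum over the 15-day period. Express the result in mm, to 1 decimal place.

Tmean = (28.3 + 18.9)/2 = 23.60 °C
ET₀ = 0.0023 × 12.50 × (23.60 + 17.8) × √9.4 = 0.0023 × 12.50 × 41.40 × 3.0659 = 3.6492 mm/d
ETc = Kc × ET₀ = 0.96 × 3.6492 = 3.5032 mm/d
Over 15 days: 3.5032 × 15 = 52.548 mm

52.5 mm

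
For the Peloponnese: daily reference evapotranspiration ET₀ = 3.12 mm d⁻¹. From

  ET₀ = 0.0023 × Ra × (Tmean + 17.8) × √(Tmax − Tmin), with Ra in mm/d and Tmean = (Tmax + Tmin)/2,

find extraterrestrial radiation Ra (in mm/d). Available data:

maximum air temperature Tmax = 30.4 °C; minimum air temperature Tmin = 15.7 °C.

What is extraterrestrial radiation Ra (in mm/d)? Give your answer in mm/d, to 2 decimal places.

Tmean = 23.05 °C; √ΔT = 3.8341
Ra = ET₀ / [0.0023 × (Tmean+17.8) × √ΔT] = 3.12 / (0.0023 × 40.85 × 3.8341) = 8.661 mm/d

8.66 mm/d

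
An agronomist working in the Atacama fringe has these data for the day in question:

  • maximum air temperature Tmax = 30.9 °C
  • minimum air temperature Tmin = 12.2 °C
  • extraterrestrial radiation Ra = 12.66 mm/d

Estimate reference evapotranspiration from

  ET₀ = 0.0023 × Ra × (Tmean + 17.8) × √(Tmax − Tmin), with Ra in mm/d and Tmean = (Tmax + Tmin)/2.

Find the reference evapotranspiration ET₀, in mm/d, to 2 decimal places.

4.95 mm/d

Tmean = (30.9 + 12.2)/2 = 21.55 °C
ET₀ = 0.0023 × 12.66 × (21.55 + 17.8) × √18.7 = 0.0023 × 12.66 × 39.35 × 4.3243 = 4.9548 mm/d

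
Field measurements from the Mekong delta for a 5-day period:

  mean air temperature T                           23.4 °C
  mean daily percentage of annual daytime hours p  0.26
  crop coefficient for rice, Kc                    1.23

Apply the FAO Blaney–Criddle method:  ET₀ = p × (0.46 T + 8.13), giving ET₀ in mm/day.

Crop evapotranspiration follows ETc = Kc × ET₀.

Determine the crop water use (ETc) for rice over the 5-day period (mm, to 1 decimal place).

30.2 mm

ET₀ = 0.26 × (0.46 × 23.4 + 8.13) = 0.26 × 18.894 = 4.9124 mm/d
ETc = Kc × ET₀ = 1.23 × 4.9124 = 6.0423 mm/d
Over 5 days: 6.0423 × 5 = 30.212 mm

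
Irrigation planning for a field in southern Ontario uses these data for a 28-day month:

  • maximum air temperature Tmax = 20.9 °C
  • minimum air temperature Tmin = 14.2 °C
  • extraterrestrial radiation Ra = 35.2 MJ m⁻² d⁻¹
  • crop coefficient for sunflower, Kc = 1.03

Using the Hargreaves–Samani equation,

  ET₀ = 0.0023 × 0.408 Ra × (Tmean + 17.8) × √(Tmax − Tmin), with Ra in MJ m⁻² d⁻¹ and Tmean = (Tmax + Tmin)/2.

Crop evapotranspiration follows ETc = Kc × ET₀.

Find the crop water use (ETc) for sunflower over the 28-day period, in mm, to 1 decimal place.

Tmean = (20.9 + 14.2)/2 = 17.55 °C
0.408 Ra = 0.408 × 35.2 = 14.3616 mm/d equivalent
ET₀ = 0.0023 × 14.3616 × (17.55 + 17.8) × √6.7 = 0.0023 × 14.3616 × 35.35 × 2.5884 = 3.0224 mm/d
ETc = Kc × ET₀ = 1.03 × 3.0224 = 3.1131 mm/d
Over 28 days: 3.1131 × 28 = 87.167 mm

87.2 mm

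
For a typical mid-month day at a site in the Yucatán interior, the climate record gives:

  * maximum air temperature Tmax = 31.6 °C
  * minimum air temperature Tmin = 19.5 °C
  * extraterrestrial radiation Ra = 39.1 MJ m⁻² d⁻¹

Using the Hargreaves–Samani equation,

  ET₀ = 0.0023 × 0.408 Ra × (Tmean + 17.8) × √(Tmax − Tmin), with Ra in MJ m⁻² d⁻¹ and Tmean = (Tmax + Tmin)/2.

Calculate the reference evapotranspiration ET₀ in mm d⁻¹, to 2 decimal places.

5.53 mm d⁻¹

Tmean = (31.6 + 19.5)/2 = 25.55 °C
0.408 Ra = 0.408 × 39.1 = 15.9528 mm/d equivalent
ET₀ = 0.0023 × 15.9528 × (25.55 + 17.8) × √12.1 = 0.0023 × 15.9528 × 43.35 × 3.4785 = 5.5328 mm/d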